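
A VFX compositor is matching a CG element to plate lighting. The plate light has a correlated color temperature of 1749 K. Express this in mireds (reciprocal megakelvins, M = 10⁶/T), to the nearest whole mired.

M = 10⁶ / 1749 = 571.755 → 572 mireds.

572 mireds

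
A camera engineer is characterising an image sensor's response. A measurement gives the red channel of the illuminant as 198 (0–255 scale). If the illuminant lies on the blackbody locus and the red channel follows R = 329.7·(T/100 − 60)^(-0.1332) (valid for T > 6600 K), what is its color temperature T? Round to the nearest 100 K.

10600 K

(t − 60)^(-0.1332) = 198/329.7 = 0.60055.
t − 60 = 0.60055^(1/-0.1332) = 0.60055^(-7.508) = 45.980, so t = 105.980.
T = 100·t = 10598 K → 10600 K to the nearest 100 K.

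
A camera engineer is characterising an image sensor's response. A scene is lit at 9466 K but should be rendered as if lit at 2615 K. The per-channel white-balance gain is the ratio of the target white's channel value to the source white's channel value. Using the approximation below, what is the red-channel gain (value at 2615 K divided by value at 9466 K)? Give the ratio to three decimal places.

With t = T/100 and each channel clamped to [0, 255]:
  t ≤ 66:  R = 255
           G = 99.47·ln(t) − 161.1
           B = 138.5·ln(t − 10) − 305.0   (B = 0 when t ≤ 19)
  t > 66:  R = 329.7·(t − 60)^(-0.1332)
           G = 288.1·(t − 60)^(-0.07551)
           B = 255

At 9466 K (t = 94.66):
  R = 329.7·(94.66 − 60)^(-0.1332) = 329.7·34.66^(-0.1332) = 329.7·0.62358 = 205.596.
At 2615 K (t = 26.15):
  R = 255 by definition for t ≤ 66.
Gain = 255.000 / 205.596 = 1.2403 → 1.240.

1.240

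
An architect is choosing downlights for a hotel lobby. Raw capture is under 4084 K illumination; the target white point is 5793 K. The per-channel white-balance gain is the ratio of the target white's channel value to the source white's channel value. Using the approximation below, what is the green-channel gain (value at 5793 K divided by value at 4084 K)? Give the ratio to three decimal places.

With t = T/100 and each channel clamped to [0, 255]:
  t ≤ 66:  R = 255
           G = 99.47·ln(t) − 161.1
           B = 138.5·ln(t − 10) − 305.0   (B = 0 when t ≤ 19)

1.167

At 4084 K (t = 40.84):
  G = 99.47·ln 40.84 − 161.1 = 99.47·3.7097 − 161.1 = 207.900.
At 5793 K (t = 57.93):
  G = 99.47·ln 57.93 − 161.1 = 99.47·4.0592 − 161.1 = 242.672.
Gain = 242.672 / 207.900 = 1.1673 → 1.167.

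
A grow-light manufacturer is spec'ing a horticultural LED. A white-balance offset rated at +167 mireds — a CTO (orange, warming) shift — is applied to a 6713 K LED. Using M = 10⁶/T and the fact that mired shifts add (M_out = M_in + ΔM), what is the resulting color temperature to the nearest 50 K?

3150 K

M_in = 10⁶/6713 = 148.96 mireds.
M_out = 148.96 + (+167) = 315.96 mireds.
T_out = 10⁶/315.96 = 3164.9 K → 3150 K.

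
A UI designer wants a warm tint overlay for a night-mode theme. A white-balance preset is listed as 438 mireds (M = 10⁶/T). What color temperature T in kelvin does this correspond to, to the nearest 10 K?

2280 K

T = 10⁶ / 438 = 2283.11 K → 2280 K.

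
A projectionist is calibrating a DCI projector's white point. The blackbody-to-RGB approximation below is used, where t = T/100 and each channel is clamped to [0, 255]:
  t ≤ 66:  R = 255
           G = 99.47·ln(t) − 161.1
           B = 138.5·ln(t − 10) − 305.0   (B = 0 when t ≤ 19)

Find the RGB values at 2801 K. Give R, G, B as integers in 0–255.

t = 2801/100 = 28.01; the t ≤ 66 branch applies.
R = 255 by definition for t ≤ 66.
G = 99.47·ln 28.01 − 161.1 = 99.47·3.3326 − 161.1 = 170.390.
B = 138.5·ln(28.01 − 10) − 305.0 = 138.5·ln 18.01 − 305.0 = 138.5·2.8909 − 305.0 = 95.393.
Rounded: (255, 170, 95).

R=255, G=170, B=95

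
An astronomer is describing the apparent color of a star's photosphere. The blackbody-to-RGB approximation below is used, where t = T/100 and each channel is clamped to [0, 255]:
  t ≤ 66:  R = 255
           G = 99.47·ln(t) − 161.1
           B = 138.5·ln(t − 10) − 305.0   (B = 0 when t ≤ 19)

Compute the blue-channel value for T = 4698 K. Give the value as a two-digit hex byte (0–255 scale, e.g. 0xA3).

0xC3

t = 4698/100 = 46.98; the t ≤ 66 branch applies.
B = 138.5·ln(46.98 − 10) − 305.0 = 138.5·ln 36.98 − 305.0 = 138.5·3.6104 − 305.0 = 195.037.
Rounded: 195; in hex, 0xC3.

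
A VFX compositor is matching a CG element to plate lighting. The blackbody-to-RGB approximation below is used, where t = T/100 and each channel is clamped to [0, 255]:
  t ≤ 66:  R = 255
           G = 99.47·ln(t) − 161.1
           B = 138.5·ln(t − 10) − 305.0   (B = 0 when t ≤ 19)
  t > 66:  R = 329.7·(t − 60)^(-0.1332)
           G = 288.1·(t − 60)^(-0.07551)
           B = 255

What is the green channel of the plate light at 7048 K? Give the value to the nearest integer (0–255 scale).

t = 7048/100 = 70.48; the t > 66 branch applies.
G = 288.1·(70.48 − 60)^(-0.07551) = 288.1·10.48^(-0.07551) = 288.1·0.83744 = 241.266.
Rounded: 241.

241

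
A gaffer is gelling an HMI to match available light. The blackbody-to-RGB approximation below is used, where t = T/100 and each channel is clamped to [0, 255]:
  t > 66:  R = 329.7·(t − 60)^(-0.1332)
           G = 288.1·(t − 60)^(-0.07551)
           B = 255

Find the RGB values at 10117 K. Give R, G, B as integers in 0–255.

R=201, G=218, B=255

t = 10117/100 = 101.17; the t > 66 branch applies.
R = 329.7·(101.17 − 60)^(-0.1332) = 329.7·41.17^(-0.1332) = 329.7·0.60945 = 200.936.
G = 288.1·(101.17 − 60)^(-0.07551) = 288.1·41.17^(-0.07551) = 288.1·0.75524 = 217.584.
B = 255 by definition for t > 66.
Rounded: (201, 218, 255).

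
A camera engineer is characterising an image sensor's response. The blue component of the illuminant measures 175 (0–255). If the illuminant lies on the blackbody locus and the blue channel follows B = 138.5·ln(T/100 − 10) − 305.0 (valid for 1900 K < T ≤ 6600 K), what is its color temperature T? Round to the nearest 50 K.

4200 K

ln(t − 10) = (175 + 305.0) / 138.5 = 3.4657.
t − 10 = e^3.4657 = 31.999, so t = 41.999.
T = 100·t = 4200 K → 4200 K to the nearest 50 K.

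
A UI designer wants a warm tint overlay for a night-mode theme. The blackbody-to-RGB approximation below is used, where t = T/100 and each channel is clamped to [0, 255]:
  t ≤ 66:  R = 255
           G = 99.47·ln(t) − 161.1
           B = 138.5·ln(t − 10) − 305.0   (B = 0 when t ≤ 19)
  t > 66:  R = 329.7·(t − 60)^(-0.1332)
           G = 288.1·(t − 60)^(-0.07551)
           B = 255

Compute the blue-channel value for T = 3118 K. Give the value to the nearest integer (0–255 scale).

t = 3118/100 = 31.18; the t ≤ 66 branch applies.
B = 138.5·ln(31.18 − 10) − 305.0 = 138.5·ln 21.18 − 305.0 = 138.5·3.0531 − 305.0 = 117.848.
Rounded: 118.

118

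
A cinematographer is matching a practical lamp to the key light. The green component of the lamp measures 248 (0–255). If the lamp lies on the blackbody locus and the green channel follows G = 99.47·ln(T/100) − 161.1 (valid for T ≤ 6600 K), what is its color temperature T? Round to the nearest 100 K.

ln t = (248 + 161.1) / 99.47 = 4.1128.
t = e^4.1128 = 61.117.
T = 100·t = 6112 K → 6100 K to the nearest 100 K.

6100 K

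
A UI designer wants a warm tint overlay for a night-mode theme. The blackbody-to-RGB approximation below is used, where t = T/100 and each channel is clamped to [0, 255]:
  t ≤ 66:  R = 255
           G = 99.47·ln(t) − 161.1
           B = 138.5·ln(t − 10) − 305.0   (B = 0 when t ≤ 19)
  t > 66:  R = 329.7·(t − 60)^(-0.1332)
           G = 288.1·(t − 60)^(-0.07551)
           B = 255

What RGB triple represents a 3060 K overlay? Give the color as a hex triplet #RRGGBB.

t = 3060/100 = 30.6; the t ≤ 66 branch applies.
R = 255 by definition for t ≤ 66.
G = 99.47·ln 30.6 − 161.1 = 99.47·3.4210 − 161.1 = 179.187.
B = 138.5·ln(30.6 − 10) − 305.0 = 138.5·ln 20.6 − 305.0 = 138.5·3.0253 − 305.0 = 114.003.
Rounded: (255, 179, 114).
In hex: #FFB372.

#FFB372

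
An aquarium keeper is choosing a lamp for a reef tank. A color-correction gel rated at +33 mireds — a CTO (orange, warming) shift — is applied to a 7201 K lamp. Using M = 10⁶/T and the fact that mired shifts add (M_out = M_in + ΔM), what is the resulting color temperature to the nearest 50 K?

M_in = 10⁶/7201 = 138.87 mireds.
M_out = 138.87 + (+33) = 171.87 mireds.
T_out = 10⁶/171.87 = 5818.4 K → 5800 K.

5800 K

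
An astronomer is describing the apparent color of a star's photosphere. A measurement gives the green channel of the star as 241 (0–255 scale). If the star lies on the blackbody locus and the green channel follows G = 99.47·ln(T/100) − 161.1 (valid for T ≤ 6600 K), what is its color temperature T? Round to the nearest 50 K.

ln t = (241 + 161.1) / 99.47 = 4.0424.
t = e^4.0424 = 56.964.
T = 100·t = 5696 K → 5700 K to the nearest 50 K.

5700 K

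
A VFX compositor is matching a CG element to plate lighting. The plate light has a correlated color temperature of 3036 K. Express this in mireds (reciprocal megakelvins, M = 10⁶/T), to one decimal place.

329.4 mireds

M = 10⁶ / 3036 = 329.381 → 329.4 mireds.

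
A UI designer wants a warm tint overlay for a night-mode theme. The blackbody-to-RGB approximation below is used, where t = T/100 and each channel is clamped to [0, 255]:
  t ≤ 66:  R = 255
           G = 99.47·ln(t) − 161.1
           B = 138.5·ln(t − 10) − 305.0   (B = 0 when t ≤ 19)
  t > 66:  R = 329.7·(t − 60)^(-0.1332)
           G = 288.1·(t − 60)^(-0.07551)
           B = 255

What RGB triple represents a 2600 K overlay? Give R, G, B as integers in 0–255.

t = 2600/100 = 26; the t ≤ 66 branch applies.
R = 255 by definition for t ≤ 66.
G = 99.47·ln 26 − 161.1 = 99.47·3.2581 − 161.1 = 162.983.
B = 138.5·ln(26 − 10) − 305.0 = 138.5·ln 16 − 305.0 = 138.5·2.7726 − 305.0 = 79.004.
Rounded: (255, 163, 79).

R=255, G=163, B=79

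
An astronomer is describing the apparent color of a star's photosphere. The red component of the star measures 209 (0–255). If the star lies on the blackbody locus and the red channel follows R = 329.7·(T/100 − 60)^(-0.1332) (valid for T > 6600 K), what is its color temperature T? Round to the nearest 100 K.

(t − 60)^(-0.1332) = 209/329.7 = 0.63391.
t − 60 = 0.63391^(1/-0.1332) = 0.63391^(-7.508) = 30.639, so t = 90.639.
T = 100·t = 9064 K → 9100 K to the nearest 100 K.

9100 K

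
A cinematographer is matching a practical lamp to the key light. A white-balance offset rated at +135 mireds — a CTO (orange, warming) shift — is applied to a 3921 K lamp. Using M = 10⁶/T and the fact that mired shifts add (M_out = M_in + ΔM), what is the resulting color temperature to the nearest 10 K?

M_in = 10⁶/3921 = 255.04 mireds.
M_out = 255.04 + (+135) = 390.04 mireds.
T_out = 10⁶/390.04 = 2563.9 K → 2560 K.

2560 K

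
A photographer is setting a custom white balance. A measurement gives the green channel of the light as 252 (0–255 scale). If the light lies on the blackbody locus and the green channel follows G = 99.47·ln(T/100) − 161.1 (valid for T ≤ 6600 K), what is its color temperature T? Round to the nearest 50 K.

6350 K

ln t = (252 + 161.1) / 99.47 = 4.1530.
t = e^4.1530 = 63.625.
T = 100·t = 6363 K → 6350 K to the nearest 50 K.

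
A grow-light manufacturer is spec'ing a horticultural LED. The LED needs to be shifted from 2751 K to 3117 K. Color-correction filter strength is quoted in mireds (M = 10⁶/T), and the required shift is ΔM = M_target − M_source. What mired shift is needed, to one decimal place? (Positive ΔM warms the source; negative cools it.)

-42.7 mireds

M_source = 10⁶/2751 = 363.504; M_target = 10⁶/3117 = 320.821.
ΔM = 320.821 − 363.504 = -42.683 → -42.7 mireds, a cooling shift.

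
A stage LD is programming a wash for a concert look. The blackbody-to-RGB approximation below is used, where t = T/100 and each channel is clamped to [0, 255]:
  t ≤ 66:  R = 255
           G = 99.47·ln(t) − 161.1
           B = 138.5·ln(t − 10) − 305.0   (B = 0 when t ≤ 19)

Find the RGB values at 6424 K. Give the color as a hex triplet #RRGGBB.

t = 6424/100 = 64.24; the t ≤ 66 branch applies.
R = 255 by definition for t ≤ 66.
G = 99.47·ln 64.24 − 161.1 = 99.47·4.1626 − 161.1 = 252.956.
B = 138.5·ln(64.24 − 10) − 305.0 = 138.5·ln 54.24 − 305.0 = 138.5·3.9934 − 305.0 = 248.088.
Rounded: (255, 253, 248).
In hex: #FFFDF8.

#FFFDF8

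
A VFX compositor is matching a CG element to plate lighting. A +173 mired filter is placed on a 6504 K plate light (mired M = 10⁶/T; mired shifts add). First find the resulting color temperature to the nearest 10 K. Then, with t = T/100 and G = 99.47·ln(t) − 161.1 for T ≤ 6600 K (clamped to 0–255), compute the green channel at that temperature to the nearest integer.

179

M_in = 10⁶/6504 = 153.75; M_out = 153.75 + (+173) = 326.75.
T_out = 10⁶/326.75 = 3060.4 K → 3060 K; t = 30.6.
G = 99.47·ln 30.6 − 161.1 = 99.47·3.4210 − 161.1 = 179.187.
Rounded: 179.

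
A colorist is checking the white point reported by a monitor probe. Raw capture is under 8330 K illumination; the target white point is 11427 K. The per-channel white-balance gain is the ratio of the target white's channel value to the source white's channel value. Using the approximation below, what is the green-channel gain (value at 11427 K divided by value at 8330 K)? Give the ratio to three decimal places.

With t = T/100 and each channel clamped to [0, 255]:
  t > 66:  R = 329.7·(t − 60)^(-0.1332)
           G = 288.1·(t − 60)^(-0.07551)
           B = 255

0.938

At 8330 K (t = 83.3):
  G = 288.1·(83.3 − 60)^(-0.07551) = 288.1·23.3^(-0.07551) = 288.1·0.78841 = 227.140.
At 11427 K (t = 114.27):
  G = 288.1·(114.27 − 60)^(-0.07551) = 288.1·54.27^(-0.07551) = 288.1·0.73965 = 213.092.
Gain = 213.092 / 227.140 = 0.9382 → 0.938.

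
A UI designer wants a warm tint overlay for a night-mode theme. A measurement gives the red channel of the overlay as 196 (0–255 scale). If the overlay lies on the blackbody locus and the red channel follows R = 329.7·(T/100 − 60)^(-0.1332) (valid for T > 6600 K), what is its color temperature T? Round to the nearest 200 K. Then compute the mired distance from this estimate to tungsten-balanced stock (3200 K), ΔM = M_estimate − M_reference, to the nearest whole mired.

(t − 60)^(-0.1332) = 196/329.7 = 0.59448.
t − 60 = 0.59448^(1/-0.1332) = 0.59448^(-7.508) = 49.621, so t = 109.621.
T = 100·t = 10962 K → 11000 K to the nearest 200 K.
M_estimate = 10⁶/11000 = 90.91; M_reference = 10⁶/3200 = 312.50.
ΔM = 90.91 − 312.50 = -221.59 → -222 mireds.

-222 mireds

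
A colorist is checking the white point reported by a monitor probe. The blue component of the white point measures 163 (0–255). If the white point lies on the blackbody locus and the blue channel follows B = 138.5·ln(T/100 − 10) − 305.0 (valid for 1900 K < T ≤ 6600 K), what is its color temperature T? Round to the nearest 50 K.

3950 K

ln(t − 10) = (163 + 305.0) / 138.5 = 3.3791.
t − 10 = e^3.3791 = 29.343, so t = 39.343.
T = 100·t = 3934 K → 3950 K to the nearest 50 K.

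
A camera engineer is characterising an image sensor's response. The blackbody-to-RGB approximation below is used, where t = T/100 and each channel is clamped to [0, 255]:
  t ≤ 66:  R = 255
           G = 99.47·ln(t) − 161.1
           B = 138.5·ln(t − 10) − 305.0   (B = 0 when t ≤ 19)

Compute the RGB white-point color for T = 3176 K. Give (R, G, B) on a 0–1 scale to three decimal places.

(1.000, 0.717, 0.477)

t = 3176/100 = 31.76; the t ≤ 66 branch applies.
R = 255 by definition for t ≤ 66.
G = 99.47·ln 31.76 − 161.1 = 99.47·3.4582 − 161.1 = 182.888.
B = 138.5·ln(31.76 − 10) − 305.0 = 138.5·ln 21.76 − 305.0 = 138.5·3.0801 − 305.0 = 121.590.
Dividing each by 255: (1.0000, 0.7172, 0.4768) → (1.000, 0.717, 0.477).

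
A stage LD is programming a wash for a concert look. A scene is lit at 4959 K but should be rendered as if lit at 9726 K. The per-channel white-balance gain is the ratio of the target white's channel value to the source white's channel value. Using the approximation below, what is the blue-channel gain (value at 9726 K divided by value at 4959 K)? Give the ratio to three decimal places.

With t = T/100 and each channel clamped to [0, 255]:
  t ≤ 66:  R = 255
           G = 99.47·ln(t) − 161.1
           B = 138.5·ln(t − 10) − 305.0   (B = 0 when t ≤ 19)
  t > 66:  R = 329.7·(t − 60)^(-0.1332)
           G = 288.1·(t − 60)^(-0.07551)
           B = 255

1.247

At 4959 K (t = 49.59):
  B = 138.5·ln(49.59 − 10) − 305.0 = 138.5·ln 39.59 − 305.0 = 138.5·3.6786 − 305.0 = 204.483.
At 9726 K (t = 97.26):
  B = 255 by definition for t > 66.
Gain = 255.000 / 204.483 = 1.2470 → 1.247.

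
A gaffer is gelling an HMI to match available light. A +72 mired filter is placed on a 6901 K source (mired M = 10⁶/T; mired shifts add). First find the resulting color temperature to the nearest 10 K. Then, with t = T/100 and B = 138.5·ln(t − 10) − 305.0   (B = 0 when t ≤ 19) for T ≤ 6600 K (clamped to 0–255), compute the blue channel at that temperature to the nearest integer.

192

M_in = 10⁶/6901 = 144.91; M_out = 144.91 + (+72) = 216.91.
T_out = 10⁶/216.91 = 4610.3 K → 4610 K; t = 46.1.
B = 138.5·ln(46.1 − 10) − 305.0 = 138.5·ln 36.1 − 305.0 = 138.5·3.5863 − 305.0 = 191.702.
Rounded: 192.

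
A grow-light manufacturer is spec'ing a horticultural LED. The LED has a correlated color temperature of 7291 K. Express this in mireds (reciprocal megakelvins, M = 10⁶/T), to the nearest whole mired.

137 mireds

M = 10⁶ / 7291 = 137.155 → 137 mireds.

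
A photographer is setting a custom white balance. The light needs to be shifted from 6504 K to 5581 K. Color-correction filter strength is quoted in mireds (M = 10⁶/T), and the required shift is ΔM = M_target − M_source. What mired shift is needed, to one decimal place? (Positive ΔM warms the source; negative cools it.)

+25.4 mireds

M_source = 10⁶/6504 = 153.752; M_target = 10⁶/5581 = 179.179.
ΔM = 179.179 − 153.752 = 25.428 → +25.4 mireds, a warming shift.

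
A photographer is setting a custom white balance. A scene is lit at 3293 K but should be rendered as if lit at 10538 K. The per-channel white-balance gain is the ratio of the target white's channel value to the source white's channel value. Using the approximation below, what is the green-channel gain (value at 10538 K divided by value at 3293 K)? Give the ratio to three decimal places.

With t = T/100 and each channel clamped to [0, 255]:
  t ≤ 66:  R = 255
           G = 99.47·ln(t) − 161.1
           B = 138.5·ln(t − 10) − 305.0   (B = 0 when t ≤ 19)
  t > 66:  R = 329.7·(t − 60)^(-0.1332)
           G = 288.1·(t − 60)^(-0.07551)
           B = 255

At 3293 K (t = 32.93):
  G = 99.47·ln 32.93 − 161.1 = 99.47·3.4944 − 161.1 = 186.486.
At 10538 K (t = 105.38):
  G = 288.1·(105.38 − 60)^(-0.07551) = 288.1·45.38^(-0.07551) = 288.1·0.74970 = 215.990.
Gain = 215.990 / 186.486 = 1.1582 → 1.158.

1.158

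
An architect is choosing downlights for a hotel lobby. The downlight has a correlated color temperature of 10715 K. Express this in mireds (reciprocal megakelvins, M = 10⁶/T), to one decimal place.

M = 10⁶ / 10715 = 93.327 → 93.3 mireds.

93.3 mireds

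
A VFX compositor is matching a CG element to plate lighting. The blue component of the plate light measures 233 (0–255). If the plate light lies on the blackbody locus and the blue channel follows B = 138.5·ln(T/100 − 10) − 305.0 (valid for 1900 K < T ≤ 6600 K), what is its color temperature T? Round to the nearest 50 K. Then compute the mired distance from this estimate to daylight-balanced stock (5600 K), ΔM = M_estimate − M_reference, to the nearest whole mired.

-8 mireds

ln(t − 10) = (233 + 305.0) / 138.5 = 3.8845.
t − 10 = e^3.8845 = 48.641, so t = 58.641.
T = 100·t = 5864 K → 5850 K to the nearest 50 K.
M_estimate = 10⁶/5850 = 170.94; M_reference = 10⁶/5600 = 178.57.
ΔM = 170.94 − 178.57 = -7.63 → -8 mireds.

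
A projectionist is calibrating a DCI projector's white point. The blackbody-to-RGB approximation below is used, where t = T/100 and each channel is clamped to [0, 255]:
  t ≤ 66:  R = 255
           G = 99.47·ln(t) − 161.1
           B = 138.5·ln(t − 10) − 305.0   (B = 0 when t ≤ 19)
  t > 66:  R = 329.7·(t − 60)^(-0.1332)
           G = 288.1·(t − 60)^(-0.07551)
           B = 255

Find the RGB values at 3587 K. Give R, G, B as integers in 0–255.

t = 3587/100 = 35.87; the t ≤ 66 branch applies.
R = 255 by definition for t ≤ 66.
G = 99.47·ln 35.87 − 161.1 = 99.47·3.5799 − 161.1 = 194.993.
B = 138.5·ln(35.87 − 10) − 305.0 = 138.5·ln 25.87 − 305.0 = 138.5·3.2531 − 305.0 = 145.552.
Rounded: (255, 195, 146).

R=255, G=195, B=146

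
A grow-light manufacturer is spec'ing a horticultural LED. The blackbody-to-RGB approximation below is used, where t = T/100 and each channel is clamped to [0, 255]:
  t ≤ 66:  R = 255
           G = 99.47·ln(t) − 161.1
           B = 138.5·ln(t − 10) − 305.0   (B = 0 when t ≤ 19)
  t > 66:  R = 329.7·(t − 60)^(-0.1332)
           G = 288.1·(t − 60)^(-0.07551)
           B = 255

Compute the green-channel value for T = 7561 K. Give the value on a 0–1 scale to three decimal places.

0.918

t = 7561/100 = 75.61; the t > 66 branch applies.
G = 288.1·(75.61 − 60)^(-0.07551) = 288.1·15.61^(-0.07551) = 288.1·0.81262 = 234.115.
On a 0–1 scale: 234.115/255 = 0.9181 → 0.918.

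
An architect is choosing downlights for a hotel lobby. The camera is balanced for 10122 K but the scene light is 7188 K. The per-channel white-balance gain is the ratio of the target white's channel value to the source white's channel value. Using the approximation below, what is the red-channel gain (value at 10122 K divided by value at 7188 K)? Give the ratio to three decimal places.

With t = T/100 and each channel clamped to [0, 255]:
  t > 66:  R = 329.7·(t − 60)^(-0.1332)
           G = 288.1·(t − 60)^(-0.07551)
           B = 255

At 7188 K (t = 71.88):
  R = 329.7·(71.88 − 60)^(-0.1332) = 329.7·11.88^(-0.1332) = 329.7·0.71917 = 237.112.
At 10122 K (t = 101.22):
  R = 329.7·(101.22 − 60)^(-0.1332) = 329.7·41.22^(-0.1332) = 329.7·0.60935 = 200.903.
Gain = 200.903 / 237.112 = 0.8473 → 0.847.

0.847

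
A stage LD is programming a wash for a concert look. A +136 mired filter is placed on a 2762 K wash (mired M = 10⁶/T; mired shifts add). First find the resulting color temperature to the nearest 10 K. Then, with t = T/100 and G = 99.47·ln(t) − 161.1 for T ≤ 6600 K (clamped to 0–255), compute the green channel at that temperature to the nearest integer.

137

M_in = 10⁶/2762 = 362.06; M_out = 362.06 + (+136) = 498.06.
T_out = 10⁶/498.06 = 2007.8 K → 2010 K; t = 20.1.
G = 99.47·ln 20.1 − 161.1 = 99.47·3.0007 − 161.1 = 137.382.
Rounded: 137.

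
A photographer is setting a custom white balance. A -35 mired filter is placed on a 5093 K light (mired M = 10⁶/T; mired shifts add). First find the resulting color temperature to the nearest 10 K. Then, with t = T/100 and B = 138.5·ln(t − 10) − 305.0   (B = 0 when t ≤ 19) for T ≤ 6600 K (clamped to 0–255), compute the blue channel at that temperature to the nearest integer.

M_in = 10⁶/5093 = 196.35; M_out = 196.35 + (-35) = 161.35.
T_out = 10⁶/161.35 = 6197.8 K → 6200 K; t = 62.
B = 138.5·ln(62 − 10) − 305.0 = 138.5·ln 52 − 305.0 = 138.5·3.9512 − 305.0 = 242.247.
Rounded: 242.

242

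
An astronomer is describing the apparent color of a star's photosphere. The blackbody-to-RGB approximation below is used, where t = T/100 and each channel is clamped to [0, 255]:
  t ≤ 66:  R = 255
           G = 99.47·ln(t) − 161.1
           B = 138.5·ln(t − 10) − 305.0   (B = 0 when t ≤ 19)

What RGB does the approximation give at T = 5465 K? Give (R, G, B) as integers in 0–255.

(255, 237, 221)

t = 5465/100 = 54.65; the t ≤ 66 branch applies.
R = 255 by definition for t ≤ 66.
G = 99.47·ln 54.65 − 161.1 = 99.47·4.0009 − 161.1 = 236.874.
B = 138.5·ln(54.65 − 10) − 305.0 = 138.5·ln 44.65 − 305.0 = 138.5·3.7989 − 305.0 = 221.141.
Rounded: (255, 237, 221).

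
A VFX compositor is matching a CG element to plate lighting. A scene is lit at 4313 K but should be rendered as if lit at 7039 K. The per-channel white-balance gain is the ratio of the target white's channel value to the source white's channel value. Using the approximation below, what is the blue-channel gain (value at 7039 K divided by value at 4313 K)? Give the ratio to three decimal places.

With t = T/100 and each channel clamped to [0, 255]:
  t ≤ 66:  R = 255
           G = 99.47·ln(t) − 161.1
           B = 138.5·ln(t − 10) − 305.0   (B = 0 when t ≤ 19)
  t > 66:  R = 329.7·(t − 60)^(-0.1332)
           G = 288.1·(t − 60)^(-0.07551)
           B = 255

1.418

At 4313 K (t = 43.13):
  B = 138.5·ln(43.13 − 10) − 305.0 = 138.5·ln 33.13 − 305.0 = 138.5·3.5004 − 305.0 = 179.811.
At 7039 K (t = 70.39):
  B = 255 by definition for t > 66.
Gain = 255.000 / 179.811 = 1.4182 → 1.418.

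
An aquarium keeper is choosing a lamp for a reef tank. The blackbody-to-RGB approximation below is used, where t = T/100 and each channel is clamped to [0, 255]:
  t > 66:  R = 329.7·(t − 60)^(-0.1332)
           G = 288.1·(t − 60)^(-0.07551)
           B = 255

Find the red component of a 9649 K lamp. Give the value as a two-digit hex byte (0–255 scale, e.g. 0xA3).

t = 9649/100 = 96.49; the t > 66 branch applies.
R = 329.7·(96.49 − 60)^(-0.1332) = 329.7·36.49^(-0.1332) = 329.7·0.61932 = 204.191.
Rounded: 204; in hex, 0xCC.

0xCC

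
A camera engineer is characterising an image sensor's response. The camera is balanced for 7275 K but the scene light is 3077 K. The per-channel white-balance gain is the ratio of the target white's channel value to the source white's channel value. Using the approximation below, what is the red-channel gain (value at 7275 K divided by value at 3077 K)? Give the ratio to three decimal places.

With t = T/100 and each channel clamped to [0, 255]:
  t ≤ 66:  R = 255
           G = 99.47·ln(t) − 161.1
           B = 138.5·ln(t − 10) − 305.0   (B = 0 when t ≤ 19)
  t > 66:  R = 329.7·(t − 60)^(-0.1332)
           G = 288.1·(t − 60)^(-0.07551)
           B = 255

At 3077 K (t = 30.77):
  R = 255 by definition for t ≤ 66.
At 7275 K (t = 72.75):
  R = 329.7·(72.75 − 60)^(-0.1332) = 329.7·12.75^(-0.1332) = 329.7·0.71244 = 234.890.
Gain = 234.890 / 255.000 = 0.9211 → 0.921.

0.921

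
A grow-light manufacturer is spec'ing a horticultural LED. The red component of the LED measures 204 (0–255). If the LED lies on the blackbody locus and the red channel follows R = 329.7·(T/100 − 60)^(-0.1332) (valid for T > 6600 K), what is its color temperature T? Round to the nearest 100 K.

9700 K

(t − 60)^(-0.1332) = 204/329.7 = 0.61874.
t − 60 = 0.61874^(1/-0.1332) = 0.61874^(-7.508) = 36.748, so t = 96.748.
T = 100·t = 9675 K → 9700 K to the nearest 100 K.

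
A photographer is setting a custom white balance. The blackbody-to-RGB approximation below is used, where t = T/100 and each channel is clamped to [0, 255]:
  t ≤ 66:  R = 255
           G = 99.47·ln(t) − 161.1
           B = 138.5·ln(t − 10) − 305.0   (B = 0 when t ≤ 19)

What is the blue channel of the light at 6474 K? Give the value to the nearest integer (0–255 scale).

249

t = 6474/100 = 64.74; the t ≤ 66 branch applies.
B = 138.5·ln(64.74 − 10) − 305.0 = 138.5·ln 54.74 − 305.0 = 138.5·4.0026 − 305.0 = 249.359.
Rounded: 249.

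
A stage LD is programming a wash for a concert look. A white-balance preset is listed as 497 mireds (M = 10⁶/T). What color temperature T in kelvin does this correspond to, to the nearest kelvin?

T = 10⁶ / 497 = 2012.07 K → 2012 K.

2012 K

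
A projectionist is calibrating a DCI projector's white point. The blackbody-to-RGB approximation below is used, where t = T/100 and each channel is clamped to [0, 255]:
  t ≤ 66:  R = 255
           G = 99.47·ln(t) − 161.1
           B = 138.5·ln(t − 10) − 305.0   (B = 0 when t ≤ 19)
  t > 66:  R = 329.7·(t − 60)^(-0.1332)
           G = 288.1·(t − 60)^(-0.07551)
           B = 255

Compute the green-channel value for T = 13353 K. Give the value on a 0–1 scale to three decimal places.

t = 13353/100 = 133.53; the t > 66 branch applies.
G = 288.1·(133.53 − 60)^(-0.07551) = 288.1·73.53^(-0.07551) = 288.1·0.72288 = 208.260.
On a 0–1 scale: 208.260/255 = 0.8167 → 0.817.

0.817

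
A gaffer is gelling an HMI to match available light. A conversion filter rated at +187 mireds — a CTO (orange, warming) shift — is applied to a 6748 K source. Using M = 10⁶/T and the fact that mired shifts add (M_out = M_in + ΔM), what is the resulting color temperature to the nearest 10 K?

2980 K

M_in = 10⁶/6748 = 148.19 mireds.
M_out = 148.19 + (+187) = 335.19 mireds.
T_out = 10⁶/335.19 = 2983.4 K → 2980 K.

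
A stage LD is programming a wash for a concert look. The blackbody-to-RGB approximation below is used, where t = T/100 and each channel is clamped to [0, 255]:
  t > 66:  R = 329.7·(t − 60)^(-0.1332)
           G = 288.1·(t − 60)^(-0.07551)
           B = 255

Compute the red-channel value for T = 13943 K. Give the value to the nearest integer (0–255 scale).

184

t = 13943/100 = 139.43; the t > 66 branch applies.
R = 329.7·(139.43 − 60)^(-0.1332) = 329.7·79.43^(-0.1332) = 329.7·0.55837 = 184.095.
Rounded: 184.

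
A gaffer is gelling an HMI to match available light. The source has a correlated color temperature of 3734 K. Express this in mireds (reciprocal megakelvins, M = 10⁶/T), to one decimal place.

M = 10⁶ / 3734 = 267.809 → 267.8 mireds.

267.8 mireds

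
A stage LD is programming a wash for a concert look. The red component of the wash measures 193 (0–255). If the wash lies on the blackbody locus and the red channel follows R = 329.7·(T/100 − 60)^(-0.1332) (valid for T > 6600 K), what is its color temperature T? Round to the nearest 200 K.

(t − 60)^(-0.1332) = 193/329.7 = 0.58538.
t − 60 = 0.58538^(1/-0.1332) = 0.58538^(-7.508) = 55.713, so t = 115.713.
T = 100·t = 11571 K → 11600 K to the nearest 200 K.

11600 K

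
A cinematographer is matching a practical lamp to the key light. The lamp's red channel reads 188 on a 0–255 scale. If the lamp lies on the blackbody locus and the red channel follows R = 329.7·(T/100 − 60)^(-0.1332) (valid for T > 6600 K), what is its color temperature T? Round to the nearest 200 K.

(t − 60)^(-0.1332) = 188/329.7 = 0.57022.
t − 60 = 0.57022^(1/-0.1332) = 0.57022^(-7.508) = 67.848, so t = 127.848.
T = 100·t = 12785 K → 12800 K to the nearest 200 K.

12800 K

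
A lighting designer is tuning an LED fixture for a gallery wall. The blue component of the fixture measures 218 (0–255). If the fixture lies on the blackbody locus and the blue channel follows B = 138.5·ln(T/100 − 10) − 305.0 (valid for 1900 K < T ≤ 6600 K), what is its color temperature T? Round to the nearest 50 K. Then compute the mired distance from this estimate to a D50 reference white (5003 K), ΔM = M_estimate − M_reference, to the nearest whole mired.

-13 mireds

ln(t − 10) = (218 + 305.0) / 138.5 = 3.7762.
t − 10 = e^3.7762 = 43.649, so t = 53.649.
T = 100·t = 5365 K → 5350 K to the nearest 50 K.
M_estimate = 10⁶/5350 = 186.92; M_reference = 10⁶/5003 = 199.88.
ΔM = 186.92 − 199.88 = -12.96 → -13 mireds.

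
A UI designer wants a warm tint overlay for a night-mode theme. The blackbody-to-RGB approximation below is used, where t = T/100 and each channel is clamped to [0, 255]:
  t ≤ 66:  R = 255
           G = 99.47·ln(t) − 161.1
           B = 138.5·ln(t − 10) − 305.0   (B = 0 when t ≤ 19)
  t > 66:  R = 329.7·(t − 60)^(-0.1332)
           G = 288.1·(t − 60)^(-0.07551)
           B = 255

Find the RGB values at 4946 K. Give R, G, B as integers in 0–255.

t = 4946/100 = 49.46; the t ≤ 66 branch applies.
R = 255 by definition for t ≤ 66.
G = 99.47·ln 49.46 − 161.1 = 99.47·3.9012 − 161.1 = 226.949.
B = 138.5·ln(49.46 − 10) − 305.0 = 138.5·ln 39.46 − 305.0 = 138.5·3.6753 − 305.0 = 204.027.
Rounded: (255, 227, 204).

R=255, G=227, B=204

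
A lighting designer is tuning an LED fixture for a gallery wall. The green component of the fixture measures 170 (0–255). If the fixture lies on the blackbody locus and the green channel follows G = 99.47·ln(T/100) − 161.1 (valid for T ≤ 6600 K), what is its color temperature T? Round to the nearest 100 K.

2800 K

ln t = (170 + 161.1) / 99.47 = 3.3286.
t = e^3.3286 = 27.900.
T = 100·t = 2790 K → 2800 K to the nearest 100 K.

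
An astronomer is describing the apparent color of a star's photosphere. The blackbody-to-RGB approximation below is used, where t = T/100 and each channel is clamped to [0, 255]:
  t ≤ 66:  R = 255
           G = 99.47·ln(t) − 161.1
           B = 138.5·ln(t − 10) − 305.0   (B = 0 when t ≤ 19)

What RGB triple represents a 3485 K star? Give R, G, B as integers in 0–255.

R=255, G=192, B=140

t = 3485/100 = 34.85; the t ≤ 66 branch applies.
R = 255 by definition for t ≤ 66.
G = 99.47·ln 34.85 − 161.1 = 99.47·3.5511 − 161.1 = 192.123.
B = 138.5·ln(34.85 − 10) − 305.0 = 138.5·ln 24.85 − 305.0 = 138.5·3.2129 − 305.0 = 139.981.
Rounded: (255, 192, 140).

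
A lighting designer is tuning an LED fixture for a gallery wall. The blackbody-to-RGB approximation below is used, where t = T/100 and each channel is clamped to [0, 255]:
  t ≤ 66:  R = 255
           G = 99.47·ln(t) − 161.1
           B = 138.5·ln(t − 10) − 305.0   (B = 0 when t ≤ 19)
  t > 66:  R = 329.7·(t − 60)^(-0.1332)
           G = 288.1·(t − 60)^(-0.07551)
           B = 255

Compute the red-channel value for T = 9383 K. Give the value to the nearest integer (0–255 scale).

206

t = 9383/100 = 93.83; the t > 66 branch applies.
R = 329.7·(93.83 − 60)^(-0.1332) = 329.7·33.83^(-0.1332) = 329.7·0.62560 = 206.260.
Rounded: 206.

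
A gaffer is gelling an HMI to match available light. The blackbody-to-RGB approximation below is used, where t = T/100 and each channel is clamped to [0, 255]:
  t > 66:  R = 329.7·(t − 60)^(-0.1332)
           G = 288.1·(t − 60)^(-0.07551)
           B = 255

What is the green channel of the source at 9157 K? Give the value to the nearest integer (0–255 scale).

t = 9157/100 = 91.57; the t > 66 branch applies.
G = 288.1·(91.57 − 60)^(-0.07551) = 288.1·31.57^(-0.07551) = 288.1·0.77053 = 221.990.
Rounded: 222.

222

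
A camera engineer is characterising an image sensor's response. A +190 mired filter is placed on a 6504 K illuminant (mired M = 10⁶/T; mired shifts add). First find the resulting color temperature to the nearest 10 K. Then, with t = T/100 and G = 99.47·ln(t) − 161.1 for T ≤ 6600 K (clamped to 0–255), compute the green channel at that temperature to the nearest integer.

174

M_in = 10⁶/6504 = 153.75; M_out = 153.75 + (+190) = 343.75.
T_out = 10⁶/343.75 = 2909.1 K → 2910 K; t = 29.1.
G = 99.47·ln 29.1 − 161.1 = 99.47·3.3707 − 161.1 = 174.187.
Rounded: 174.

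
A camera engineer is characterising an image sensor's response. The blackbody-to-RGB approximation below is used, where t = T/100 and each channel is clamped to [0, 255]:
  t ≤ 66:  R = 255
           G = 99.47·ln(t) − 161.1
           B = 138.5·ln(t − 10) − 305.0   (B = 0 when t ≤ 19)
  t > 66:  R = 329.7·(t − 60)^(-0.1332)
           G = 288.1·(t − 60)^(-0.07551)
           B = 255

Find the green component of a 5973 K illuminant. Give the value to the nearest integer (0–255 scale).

t = 5973/100 = 59.73; the t ≤ 66 branch applies.
G = 99.47·ln 59.73 − 161.1 = 99.47·4.0898 − 161.1 = 245.716.
Rounded: 246.

246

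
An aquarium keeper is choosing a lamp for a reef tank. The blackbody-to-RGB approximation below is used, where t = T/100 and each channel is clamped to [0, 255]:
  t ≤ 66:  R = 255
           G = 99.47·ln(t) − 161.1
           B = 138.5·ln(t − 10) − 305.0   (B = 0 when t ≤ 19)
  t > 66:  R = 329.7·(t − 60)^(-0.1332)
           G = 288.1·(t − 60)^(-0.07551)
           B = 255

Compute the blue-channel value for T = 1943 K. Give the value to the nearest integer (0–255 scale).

t = 1943/100 = 19.43; the t ≤ 66 branch applies.
B = 138.5·ln(19.43 − 10) − 305.0 = 138.5·ln 9.43 − 305.0 = 138.5·2.2439 − 305.0 = 5.780.
Rounded: 6.

6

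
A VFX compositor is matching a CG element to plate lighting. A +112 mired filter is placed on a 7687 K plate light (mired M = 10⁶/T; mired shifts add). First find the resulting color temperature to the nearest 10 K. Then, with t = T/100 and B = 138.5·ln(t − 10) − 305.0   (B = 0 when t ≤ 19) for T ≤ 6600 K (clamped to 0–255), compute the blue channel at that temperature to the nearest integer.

172

M_in = 10⁶/7687 = 130.09; M_out = 130.09 + (+112) = 242.09.
T_out = 10⁶/242.09 = 4130.7 K → 4130 K; t = 41.3.
B = 138.5·ln(41.3 − 10) − 305.0 = 138.5·ln 31.3 − 305.0 = 138.5·3.4436 − 305.0 = 171.941.
Rounded: 172.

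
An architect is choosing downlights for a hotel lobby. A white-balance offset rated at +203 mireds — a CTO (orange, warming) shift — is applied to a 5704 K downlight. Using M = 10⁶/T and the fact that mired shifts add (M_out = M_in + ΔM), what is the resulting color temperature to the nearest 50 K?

2650 K

M_in = 10⁶/5704 = 175.32 mireds.
M_out = 175.32 + (+203) = 378.32 mireds.
T_out = 10⁶/378.32 = 2643.3 K → 2650 K.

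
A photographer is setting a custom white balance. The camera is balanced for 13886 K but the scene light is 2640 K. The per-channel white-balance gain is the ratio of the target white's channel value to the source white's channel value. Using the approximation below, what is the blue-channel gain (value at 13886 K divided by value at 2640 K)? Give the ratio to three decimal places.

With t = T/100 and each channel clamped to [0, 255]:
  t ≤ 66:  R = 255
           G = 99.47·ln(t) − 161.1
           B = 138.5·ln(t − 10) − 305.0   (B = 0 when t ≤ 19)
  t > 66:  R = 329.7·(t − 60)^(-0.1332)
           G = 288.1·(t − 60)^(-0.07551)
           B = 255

At 2640 K (t = 26.4):
  B = 138.5·ln(26.4 − 10) − 305.0 = 138.5·ln 16.4 − 305.0 = 138.5·2.7973 − 305.0 = 82.423.
At 13886 K (t = 138.86):
  B = 255 by definition for t > 66.
Gain = 255.000 / 82.423 = 3.0938 → 3.094.

3.094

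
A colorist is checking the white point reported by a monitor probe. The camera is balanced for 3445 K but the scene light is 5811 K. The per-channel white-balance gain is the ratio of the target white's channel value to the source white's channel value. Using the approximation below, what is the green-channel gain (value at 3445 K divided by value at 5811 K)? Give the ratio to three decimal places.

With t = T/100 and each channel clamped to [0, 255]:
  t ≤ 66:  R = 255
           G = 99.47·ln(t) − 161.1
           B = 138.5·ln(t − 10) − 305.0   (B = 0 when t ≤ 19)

0.786

At 5811 K (t = 58.11):
  G = 99.47·ln 58.11 − 161.1 = 99.47·4.0623 − 161.1 = 242.981.
At 3445 K (t = 34.45):
  G = 99.47·ln 34.45 − 161.1 = 99.47·3.5395 − 161.1 = 190.975.
Gain = 190.975 / 242.981 = 0.7860 → 0.786.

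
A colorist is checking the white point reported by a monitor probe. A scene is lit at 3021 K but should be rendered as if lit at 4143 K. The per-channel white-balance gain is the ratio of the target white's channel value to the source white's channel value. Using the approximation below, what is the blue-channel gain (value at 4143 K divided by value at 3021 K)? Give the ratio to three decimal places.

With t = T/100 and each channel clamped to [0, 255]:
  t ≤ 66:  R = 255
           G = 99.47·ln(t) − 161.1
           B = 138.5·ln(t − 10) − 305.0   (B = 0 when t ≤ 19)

1.549

At 3021 K (t = 30.21):
  B = 138.5·ln(30.21 − 10) − 305.0 = 138.5·ln 20.21 − 305.0 = 138.5·3.0062 − 305.0 = 111.356.
At 4143 K (t = 41.43):
  B = 138.5·ln(41.43 − 10) − 305.0 = 138.5·ln 31.43 − 305.0 = 138.5·3.4478 − 305.0 = 172.515.
Gain = 172.515 / 111.356 = 1.5492 → 1.549.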